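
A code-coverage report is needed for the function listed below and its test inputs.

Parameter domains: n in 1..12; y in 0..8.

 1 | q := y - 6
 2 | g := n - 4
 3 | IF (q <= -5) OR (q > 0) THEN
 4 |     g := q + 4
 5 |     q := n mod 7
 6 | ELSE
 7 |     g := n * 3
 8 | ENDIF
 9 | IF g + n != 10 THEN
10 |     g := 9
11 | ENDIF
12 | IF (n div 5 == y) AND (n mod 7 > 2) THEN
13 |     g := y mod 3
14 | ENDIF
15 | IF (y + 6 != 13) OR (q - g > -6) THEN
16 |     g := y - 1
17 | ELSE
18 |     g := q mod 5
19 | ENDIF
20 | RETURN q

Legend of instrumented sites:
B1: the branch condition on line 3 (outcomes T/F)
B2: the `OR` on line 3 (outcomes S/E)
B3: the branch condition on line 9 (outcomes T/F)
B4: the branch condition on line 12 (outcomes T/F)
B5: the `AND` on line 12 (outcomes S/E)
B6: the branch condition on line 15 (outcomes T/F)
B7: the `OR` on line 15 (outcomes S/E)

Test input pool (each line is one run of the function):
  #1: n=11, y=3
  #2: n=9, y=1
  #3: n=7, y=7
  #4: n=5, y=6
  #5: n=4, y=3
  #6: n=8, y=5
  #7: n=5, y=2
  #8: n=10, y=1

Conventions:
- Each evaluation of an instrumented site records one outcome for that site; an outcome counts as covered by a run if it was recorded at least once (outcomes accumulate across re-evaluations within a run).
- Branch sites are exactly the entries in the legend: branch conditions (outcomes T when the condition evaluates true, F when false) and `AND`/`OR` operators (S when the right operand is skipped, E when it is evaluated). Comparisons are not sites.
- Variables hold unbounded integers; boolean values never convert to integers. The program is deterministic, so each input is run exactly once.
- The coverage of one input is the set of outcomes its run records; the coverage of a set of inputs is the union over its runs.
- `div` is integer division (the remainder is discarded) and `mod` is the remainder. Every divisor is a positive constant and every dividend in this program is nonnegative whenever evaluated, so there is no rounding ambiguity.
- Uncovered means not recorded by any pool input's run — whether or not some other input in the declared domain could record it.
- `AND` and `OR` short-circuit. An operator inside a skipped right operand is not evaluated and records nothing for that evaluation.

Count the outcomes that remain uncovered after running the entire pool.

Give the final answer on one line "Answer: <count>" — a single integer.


test 1 (n=11, y=3) hits B1=F, B2=E, B3=T, B4=F, B5=S, B6=T, B7=S
test 2 (n=9, y=1) hits B1=T, B2=S, B3=T, B4=F, B5=E, B6=T, B7=S
test 3 (n=7, y=7) hits B1=T, B2=E, B3=T, B4=F, B5=S, B6=F, B7=E
test 4 (n=5, y=6) hits B1=F, B2=E, B3=T, B4=F, B5=S, B6=T, B7=S
test 5 (n=4, y=3) hits B1=F, B2=E, B3=T, B4=F, B5=S, B6=T, B7=S
test 6 (n=8, y=5) hits B1=F, B2=E, B3=T, B4=F, B5=S, B6=T, B7=S
test 7 (n=5, y=2) hits B1=F, B2=E, B3=T, B4=F, B5=S, B6=T, B7=S
test 8 (n=10, y=1) hits B1=T, B2=S, B3=T, B4=F, B5=S, B6=T, B7=S
union over the pool: B1=T, B1=F, B2=S, B2=E, B3=T, B4=F, B5=S, B5=E, B6=T, B6=F, B7=S, B7=E
uncovered (2 of 14): B3=F, B4=T
Answer: 2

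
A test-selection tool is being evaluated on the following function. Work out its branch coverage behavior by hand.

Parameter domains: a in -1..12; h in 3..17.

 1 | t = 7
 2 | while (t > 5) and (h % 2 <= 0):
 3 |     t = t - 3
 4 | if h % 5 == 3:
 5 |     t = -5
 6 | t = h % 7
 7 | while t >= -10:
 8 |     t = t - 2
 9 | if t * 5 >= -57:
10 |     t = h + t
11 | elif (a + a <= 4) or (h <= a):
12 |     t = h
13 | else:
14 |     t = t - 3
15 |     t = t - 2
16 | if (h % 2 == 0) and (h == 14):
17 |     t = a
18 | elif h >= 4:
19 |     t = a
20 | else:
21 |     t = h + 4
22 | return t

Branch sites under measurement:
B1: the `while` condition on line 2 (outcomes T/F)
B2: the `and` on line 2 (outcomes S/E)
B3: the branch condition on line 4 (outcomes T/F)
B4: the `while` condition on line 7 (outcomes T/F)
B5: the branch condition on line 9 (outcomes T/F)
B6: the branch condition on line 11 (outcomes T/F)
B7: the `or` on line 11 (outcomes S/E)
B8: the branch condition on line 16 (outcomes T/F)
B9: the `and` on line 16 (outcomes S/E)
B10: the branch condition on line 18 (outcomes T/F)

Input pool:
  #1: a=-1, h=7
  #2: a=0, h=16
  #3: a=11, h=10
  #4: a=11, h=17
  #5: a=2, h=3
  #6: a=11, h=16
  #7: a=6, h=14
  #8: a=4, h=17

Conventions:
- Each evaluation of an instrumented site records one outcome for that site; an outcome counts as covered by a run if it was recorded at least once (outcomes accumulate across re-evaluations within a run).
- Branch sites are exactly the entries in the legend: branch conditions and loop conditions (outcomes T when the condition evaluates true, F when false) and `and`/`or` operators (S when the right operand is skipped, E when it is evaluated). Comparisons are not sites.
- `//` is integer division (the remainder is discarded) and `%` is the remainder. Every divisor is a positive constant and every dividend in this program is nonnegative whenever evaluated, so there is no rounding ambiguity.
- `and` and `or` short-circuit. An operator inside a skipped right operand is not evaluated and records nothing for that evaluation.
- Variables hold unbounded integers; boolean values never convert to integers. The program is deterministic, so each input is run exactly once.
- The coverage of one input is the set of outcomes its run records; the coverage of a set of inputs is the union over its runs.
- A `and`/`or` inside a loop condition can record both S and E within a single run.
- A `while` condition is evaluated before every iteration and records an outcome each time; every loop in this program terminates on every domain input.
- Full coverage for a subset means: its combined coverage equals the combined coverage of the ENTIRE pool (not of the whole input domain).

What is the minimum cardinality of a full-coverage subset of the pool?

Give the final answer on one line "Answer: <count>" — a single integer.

#1 (a=-1, h=7) -> B2->E, B1->F, B3->F, B4->T, B4->T, B4->T, B4->T, B4->T, B4->T, B4->F, B5->F, B7->S, B6->T, B9->S, ...; covered: B1=F, B2=E, B3=F, B4=T, B4=F, B5=F, B6=T, B7=S, B8=F, B9=S, B10=T
#2 (a=0, h=16) -> B2->E, B1->T, B2->S, B1->F, B3->F, B4->T, B4->T, B4->T, B4->T, B4->T, B4->T, B4->T, B4->F, B5->F, ...; covered: B1=T, B1=F, B2=S, B2=E, B3=F, B4=T, B4=F, B5=F, B6=T, B7=S, B8=F, B9=E, B10=T
#3 (a=11, h=10) -> B2->E, B1->T, B2->S, B1->F, B3->F, B4->T, B4->T, B4->T, B4->T, B4->T, B4->T, B4->T, B4->F, B5->T, ...; covered: B1=T, B1=F, B2=S, B2=E, B3=F, B4=T, B4=F, B5=T, B8=F, B9=E, B10=T
#4 (a=11, h=17) -> B2->E, B1->F, B3->F, B4->T, B4->T, B4->T, B4->T, B4->T, B4->T, B4->T, B4->F, B5->T, B9->S, B8->F, ...; covered: B1=F, B2=E, B3=F, B4=T, B4=F, B5=T, B8=F, B9=S, B10=T
#5 (a=2, h=3) -> B2->E, B1->F, B3->T, B4->T, B4->T, B4->T, B4->T, B4->T, B4->T, B4->T, B4->F, B5->T, B9->S, B8->F, ...; covered: B1=F, B2=E, B3=T, B4=T, B4=F, B5=T, B8=F, B9=S, B10=F
#6 (a=11, h=16) -> B2->E, B1->T, B2->S, B1->F, B3->F, B4->T, B4->T, B4->T, B4->T, B4->T, B4->T, B4->T, B4->F, B5->F, ...; covered: B1=T, B1=F, B2=S, B2=E, B3=F, B4=T, B4=F, B5=F, B6=F, B7=E, B8=F, B9=E, B10=T
#7 (a=6, h=14) -> B2->E, B1->T, B2->S, B1->F, B3->F, B4->T, B4->T, B4->T, B4->T, B4->T, B4->T, B4->F, B5->F, B7->E, ...; covered: B1=T, B1=F, B2=S, B2=E, B3=F, B4=T, B4=F, B5=F, B6=F, B7=E, B8=T, B9=E
#8 (a=4, h=17) -> B2->E, B1->F, B3->F, B4->T, B4->T, B4->T, B4->T, B4->T, B4->T, B4->T, B4->F, B5->T, B9->S, B8->F, ...; covered: B1=F, B2=E, B3=F, B4=T, B4=F, B5=T, B8=F, B9=S, B10=T
together the pool reaches 20 outcomes: B1=T, B1=F, B2=S, B2=E, B3=T, B3=F, B4=T, B4=F, B5=T, B5=F, B6=T, B6=F, B7=S, B7=E, B8=T, B8=F, B9=S, B9=E, B10=T, B10=F
size 1 is not enough: best union over all size-1 subsets is 13/20
size 2 is not enough: best union over all size-2 subsets is 17/20
at size 3, {1, 5, 7} reaches all 20 outcomes; every lexicographically earlier size-3 subset fails

Answer: 3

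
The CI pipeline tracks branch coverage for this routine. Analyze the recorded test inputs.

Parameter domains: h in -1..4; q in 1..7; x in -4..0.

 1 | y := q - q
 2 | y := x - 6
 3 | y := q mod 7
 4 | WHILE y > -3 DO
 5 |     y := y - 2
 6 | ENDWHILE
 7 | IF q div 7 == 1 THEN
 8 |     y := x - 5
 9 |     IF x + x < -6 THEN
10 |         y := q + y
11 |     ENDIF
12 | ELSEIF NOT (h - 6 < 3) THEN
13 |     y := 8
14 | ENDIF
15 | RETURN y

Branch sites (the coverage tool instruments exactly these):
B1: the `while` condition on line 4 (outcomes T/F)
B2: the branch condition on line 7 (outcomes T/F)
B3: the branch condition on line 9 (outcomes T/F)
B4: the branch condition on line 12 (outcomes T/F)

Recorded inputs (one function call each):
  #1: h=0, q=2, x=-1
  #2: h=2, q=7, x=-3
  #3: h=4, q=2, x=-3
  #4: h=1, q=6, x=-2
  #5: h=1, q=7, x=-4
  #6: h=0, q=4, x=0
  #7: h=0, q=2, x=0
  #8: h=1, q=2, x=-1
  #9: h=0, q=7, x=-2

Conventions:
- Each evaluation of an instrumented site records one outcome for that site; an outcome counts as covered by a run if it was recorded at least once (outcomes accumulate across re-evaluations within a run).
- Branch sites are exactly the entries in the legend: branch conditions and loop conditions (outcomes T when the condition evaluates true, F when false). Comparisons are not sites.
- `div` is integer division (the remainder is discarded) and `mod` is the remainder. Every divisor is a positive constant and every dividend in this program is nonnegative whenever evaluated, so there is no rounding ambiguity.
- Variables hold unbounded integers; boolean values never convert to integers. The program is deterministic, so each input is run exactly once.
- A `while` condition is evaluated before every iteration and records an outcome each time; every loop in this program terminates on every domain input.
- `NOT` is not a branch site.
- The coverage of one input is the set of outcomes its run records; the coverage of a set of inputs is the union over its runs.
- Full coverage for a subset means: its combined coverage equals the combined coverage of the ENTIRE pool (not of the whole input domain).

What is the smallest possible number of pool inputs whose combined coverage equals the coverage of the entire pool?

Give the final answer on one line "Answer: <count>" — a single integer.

run #1 (h=0, q=2, x=-1) records B1=T, B1=F, B2=F, B4=F
run #2 (h=2, q=7, x=-3) records B1=T, B1=F, B2=T, B3=F
run #3 (h=4, q=2, x=-3) records B1=T, B1=F, B2=F, B4=F
run #4 (h=1, q=6, x=-2) records B1=T, B1=F, B2=F, B4=F
run #5 (h=1, q=7, x=-4) records B1=T, B1=F, B2=T, B3=T
run #6 (h=0, q=4, x=0) records B1=T, B1=F, B2=F, B4=F
run #7 (h=0, q=2, x=0) records B1=T, B1=F, B2=F, B4=F
run #8 (h=1, q=2, x=-1) records B1=T, B1=F, B2=F, B4=F
run #9 (h=0, q=7, x=-2) records B1=T, B1=F, B2=T, B3=F
union over all inputs: B1=T, B1=F, B2=T, B2=F, B3=T, B3=F, B4=F (7 outcomes)
no size-1 subset reaches all 7 outcomes (best union: 4/7)
no size-2 subset reaches all 7 outcomes (best union: 6/7)
at size 3, {1, 2, 5} reaches all 7 outcomes; every lexicographically earlier size-3 subset fails

Answer: 3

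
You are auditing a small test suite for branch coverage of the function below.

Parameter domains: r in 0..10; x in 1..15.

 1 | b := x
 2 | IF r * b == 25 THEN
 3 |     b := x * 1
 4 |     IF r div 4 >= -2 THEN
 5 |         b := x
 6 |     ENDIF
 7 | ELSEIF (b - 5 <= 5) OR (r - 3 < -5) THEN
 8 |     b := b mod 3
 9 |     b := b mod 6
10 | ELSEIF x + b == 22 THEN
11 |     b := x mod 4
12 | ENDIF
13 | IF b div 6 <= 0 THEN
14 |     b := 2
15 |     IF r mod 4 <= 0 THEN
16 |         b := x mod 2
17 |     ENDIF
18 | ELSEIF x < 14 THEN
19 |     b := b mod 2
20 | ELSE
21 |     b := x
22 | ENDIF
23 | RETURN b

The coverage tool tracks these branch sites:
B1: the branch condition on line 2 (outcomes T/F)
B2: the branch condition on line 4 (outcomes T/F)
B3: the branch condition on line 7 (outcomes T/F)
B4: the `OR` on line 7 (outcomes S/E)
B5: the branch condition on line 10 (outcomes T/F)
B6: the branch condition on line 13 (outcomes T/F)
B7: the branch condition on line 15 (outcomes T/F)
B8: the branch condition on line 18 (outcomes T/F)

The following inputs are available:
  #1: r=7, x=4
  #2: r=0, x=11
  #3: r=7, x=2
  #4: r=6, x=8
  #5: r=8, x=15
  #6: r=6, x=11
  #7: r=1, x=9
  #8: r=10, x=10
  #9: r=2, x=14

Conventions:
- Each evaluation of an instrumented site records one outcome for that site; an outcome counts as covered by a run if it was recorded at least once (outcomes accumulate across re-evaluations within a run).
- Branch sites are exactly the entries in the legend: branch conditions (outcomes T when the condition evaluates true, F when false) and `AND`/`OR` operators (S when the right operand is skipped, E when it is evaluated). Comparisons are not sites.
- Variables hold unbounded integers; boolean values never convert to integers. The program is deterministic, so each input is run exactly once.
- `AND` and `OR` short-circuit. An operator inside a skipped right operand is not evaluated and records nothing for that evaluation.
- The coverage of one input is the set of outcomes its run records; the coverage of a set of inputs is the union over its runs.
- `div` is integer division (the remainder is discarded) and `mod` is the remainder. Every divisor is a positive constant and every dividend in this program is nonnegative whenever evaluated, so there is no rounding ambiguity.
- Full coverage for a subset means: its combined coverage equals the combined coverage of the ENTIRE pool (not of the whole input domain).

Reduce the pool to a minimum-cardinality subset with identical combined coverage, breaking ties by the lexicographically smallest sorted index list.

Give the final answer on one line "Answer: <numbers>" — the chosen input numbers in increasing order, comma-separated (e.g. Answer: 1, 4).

input #1 (r=7, x=4): events B1->F, B4->S, B3->T, B6->T, B7->F; covers B1=F, B3=T, B4=S, B6=T, B7=F
input #2 (r=0, x=11): events B1->F, B4->E, B3->F, B5->T, B6->T, B7->T; covers B1=F, B3=F, B4=E, B5=T, B6=T, B7=T
input #3 (r=7, x=2): events B1->F, B4->S, B3->T, B6->T, B7->F; covers B1=F, B3=T, B4=S, B6=T, B7=F
input #4 (r=6, x=8): events B1->F, B4->S, B3->T, B6->T, B7->F; covers B1=F, B3=T, B4=S, B6=T, B7=F
input #5 (r=8, x=15): events B1->F, B4->E, B3->F, B5->F, B6->F, B8->F; covers B1=F, B3=F, B4=E, B5=F, B6=F, B8=F
input #6 (r=6, x=11): events B1->F, B4->E, B3->F, B5->T, B6->T, B7->F; covers B1=F, B3=F, B4=E, B5=T, B6=T, B7=F
input #7 (r=1, x=9): events B1->F, B4->S, B3->T, B6->T, B7->F; covers B1=F, B3=T, B4=S, B6=T, B7=F
input #8 (r=10, x=10): events B1->F, B4->S, B3->T, B6->T, B7->F; covers B1=F, B3=T, B4=S, B6=T, B7=F
input #9 (r=2, x=14): events B1->F, B4->E, B3->F, B5->F, B6->F, B8->F; covers B1=F, B3=F, B4=E, B5=F, B6=F, B8=F
together the pool reaches 12 outcomes: B1=F, B3=T, B3=F, B4=S, B4=E, B5=T, B5=F, B6=T, B6=F, B7=T, B7=F, B8=F
size 1 is not enough: best union over all size-1 subsets is 6/12
size 2 is not enough: best union over all size-2 subsets is 10/12
the canonical winner is {1, 2, 5}: size 3, full 12-outcome coverage, earliest index list among size-3 covers

Answer: 1, 2, 5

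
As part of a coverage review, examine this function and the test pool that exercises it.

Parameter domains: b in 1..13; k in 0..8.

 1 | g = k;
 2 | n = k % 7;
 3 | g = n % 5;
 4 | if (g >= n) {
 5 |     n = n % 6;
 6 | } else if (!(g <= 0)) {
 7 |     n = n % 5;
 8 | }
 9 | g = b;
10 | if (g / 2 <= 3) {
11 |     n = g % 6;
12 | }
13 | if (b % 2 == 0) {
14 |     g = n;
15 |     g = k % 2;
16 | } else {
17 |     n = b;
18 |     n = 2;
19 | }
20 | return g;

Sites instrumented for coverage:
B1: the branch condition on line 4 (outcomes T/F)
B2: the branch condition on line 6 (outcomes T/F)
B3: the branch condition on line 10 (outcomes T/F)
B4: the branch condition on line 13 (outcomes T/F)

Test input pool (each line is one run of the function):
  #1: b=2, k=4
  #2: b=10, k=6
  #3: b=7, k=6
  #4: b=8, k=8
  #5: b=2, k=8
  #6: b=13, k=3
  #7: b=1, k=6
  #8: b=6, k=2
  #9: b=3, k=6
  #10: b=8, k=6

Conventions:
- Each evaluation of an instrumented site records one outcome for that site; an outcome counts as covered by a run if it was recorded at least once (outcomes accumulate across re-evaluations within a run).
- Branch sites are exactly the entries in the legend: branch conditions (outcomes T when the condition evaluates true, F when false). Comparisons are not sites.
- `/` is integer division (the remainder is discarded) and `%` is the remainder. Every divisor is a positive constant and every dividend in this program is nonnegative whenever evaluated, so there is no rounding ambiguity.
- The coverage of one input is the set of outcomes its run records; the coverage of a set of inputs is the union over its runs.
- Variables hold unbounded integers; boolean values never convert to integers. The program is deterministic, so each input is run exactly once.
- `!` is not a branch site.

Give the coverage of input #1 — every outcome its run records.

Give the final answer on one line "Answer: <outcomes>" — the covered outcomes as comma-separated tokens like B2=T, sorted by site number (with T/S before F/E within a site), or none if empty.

Event log for input #1 (b=2, k=4):
  B1->T, B3->T, B4->T
distinct outcomes covered: B1=T, B3=T, B4=T

Answer: B1=T, B3=T, B4=T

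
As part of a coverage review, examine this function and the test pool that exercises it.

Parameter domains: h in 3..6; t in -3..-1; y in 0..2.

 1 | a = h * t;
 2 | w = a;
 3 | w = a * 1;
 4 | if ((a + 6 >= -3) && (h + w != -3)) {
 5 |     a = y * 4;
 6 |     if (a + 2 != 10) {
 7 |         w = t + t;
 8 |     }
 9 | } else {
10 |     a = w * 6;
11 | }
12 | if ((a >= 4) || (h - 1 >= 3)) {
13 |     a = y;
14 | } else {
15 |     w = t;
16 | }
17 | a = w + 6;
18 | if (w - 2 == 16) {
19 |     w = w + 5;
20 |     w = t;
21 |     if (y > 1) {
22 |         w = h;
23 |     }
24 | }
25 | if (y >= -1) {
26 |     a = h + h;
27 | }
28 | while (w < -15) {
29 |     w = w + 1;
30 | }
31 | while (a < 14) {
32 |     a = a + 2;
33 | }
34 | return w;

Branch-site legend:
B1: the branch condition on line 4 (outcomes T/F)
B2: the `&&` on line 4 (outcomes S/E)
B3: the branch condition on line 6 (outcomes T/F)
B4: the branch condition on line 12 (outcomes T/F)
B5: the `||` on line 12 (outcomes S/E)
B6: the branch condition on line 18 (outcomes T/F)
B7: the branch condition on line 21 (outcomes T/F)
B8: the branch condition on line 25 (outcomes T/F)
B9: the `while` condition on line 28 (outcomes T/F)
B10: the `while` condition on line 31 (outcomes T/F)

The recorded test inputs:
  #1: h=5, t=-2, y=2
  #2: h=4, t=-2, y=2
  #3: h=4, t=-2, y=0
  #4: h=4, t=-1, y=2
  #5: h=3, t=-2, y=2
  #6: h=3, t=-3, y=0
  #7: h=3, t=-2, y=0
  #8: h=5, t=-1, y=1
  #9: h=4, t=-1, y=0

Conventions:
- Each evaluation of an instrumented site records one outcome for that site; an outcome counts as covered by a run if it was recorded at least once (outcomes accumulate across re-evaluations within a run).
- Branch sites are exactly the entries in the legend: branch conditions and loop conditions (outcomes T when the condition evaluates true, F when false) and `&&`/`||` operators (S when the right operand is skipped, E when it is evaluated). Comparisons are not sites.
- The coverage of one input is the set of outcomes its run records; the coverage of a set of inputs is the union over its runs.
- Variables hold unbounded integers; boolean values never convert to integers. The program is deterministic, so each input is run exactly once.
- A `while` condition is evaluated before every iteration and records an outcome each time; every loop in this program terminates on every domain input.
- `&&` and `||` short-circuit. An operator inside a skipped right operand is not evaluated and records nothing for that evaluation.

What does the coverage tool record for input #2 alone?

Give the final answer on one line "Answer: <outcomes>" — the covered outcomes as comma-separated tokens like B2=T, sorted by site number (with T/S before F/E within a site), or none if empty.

Running input #2 (h=4, t=-2, y=2), event by event:
  B2->E, B1->T, B3->F, B5->S, B4->T, B6->F, B8->T, B9->F, B10->T, B10->T
  B10->T, B10->F
distinct outcomes covered: B1=T, B2=E, B3=F, B4=T, B5=S, B6=F, B8=T, B9=F, B10=T, B10=F

Answer: B1=T, B2=E, B3=F, B4=T, B5=S, B6=F, B8=T, B9=F, B10=T, B10=F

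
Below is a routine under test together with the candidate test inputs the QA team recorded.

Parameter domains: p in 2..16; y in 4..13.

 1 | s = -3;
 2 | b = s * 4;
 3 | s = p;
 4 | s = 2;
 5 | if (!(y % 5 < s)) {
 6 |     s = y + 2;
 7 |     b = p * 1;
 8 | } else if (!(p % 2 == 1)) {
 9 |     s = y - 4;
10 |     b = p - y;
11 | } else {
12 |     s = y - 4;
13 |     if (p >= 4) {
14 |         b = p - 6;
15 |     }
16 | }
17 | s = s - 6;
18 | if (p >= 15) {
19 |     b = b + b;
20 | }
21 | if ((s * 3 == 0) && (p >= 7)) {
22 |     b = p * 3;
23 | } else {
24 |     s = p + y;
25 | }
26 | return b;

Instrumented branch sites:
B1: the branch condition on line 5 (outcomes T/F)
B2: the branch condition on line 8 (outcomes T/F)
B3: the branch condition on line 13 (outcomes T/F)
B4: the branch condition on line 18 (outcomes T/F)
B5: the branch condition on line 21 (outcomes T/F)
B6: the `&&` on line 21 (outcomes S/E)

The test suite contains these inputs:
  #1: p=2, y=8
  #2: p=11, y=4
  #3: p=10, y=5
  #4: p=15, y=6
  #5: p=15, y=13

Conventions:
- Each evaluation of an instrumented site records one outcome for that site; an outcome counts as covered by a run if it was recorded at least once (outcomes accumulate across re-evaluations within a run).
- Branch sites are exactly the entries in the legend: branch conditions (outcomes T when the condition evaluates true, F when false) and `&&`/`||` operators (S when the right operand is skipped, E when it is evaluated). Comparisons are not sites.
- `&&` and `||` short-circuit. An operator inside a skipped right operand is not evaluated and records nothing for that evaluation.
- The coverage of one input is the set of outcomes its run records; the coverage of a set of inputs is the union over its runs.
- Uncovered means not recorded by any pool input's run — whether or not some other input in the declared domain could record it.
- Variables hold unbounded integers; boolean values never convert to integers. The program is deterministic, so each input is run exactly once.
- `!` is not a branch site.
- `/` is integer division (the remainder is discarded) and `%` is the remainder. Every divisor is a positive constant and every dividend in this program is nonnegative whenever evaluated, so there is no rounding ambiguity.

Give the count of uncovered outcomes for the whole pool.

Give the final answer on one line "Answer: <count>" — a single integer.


input #1, p=2, y=8: events B1->T, B4->F, B6->S, B5->F; outcomes B1=T, B4=F, B5=F, B6=S
input #2, p=11, y=4: events B1->T, B4->F, B6->E, B5->T; outcomes B1=T, B4=F, B5=T, B6=E
input #3, p=10, y=5: events B1->F, B2->T, B4->F, B6->S, B5->F; outcomes B1=F, B2=T, B4=F, B5=F, B6=S
input #4, p=15, y=6: events B1->F, B2->F, B3->T, B4->T, B6->S, B5->F; outcomes B1=F, B2=F, B3=T, B4=T, B5=F, B6=S
input #5, p=15, y=13: events B1->T, B4->T, B6->S, B5->F; outcomes B1=T, B4=T, B5=F, B6=S
union over the pool: B1=T, B1=F, B2=T, B2=F, B3=T, B4=T, B4=F, B5=T, B5=F, B6=S, B6=E
uncovered (1 of 12): B3=F
Answer: 1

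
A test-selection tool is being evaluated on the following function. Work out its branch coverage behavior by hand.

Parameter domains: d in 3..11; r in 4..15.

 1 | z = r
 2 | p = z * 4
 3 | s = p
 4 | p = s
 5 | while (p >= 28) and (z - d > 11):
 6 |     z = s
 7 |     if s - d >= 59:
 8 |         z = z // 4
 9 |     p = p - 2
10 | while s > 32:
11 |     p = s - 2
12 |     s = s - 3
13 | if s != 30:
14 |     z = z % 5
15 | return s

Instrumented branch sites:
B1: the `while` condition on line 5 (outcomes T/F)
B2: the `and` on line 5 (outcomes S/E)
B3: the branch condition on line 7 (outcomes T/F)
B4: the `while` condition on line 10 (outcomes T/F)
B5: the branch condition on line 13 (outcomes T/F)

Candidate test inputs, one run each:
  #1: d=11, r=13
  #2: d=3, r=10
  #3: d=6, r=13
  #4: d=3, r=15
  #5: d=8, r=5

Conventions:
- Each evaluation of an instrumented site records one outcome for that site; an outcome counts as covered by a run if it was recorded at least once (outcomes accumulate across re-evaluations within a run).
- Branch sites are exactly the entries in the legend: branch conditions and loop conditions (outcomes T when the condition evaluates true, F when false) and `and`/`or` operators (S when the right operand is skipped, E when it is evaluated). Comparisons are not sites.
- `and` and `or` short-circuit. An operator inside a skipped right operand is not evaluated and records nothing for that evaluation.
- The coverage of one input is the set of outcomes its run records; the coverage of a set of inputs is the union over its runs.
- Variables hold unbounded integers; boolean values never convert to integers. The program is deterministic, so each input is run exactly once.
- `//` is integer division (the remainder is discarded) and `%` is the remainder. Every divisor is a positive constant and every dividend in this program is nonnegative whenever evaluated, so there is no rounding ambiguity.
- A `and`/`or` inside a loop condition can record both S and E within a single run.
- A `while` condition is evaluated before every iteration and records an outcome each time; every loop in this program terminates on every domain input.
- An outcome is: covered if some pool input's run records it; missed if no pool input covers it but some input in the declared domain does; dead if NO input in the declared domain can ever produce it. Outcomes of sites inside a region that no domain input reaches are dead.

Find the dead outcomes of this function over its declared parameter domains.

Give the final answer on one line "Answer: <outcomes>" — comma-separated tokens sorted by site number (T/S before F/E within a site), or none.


exhaustive pass over the 108-input domain:
  B3=T: zero occurrences over every domain input -> dead
  reachable outcomes have witnesses, e.g. B1=T (e.g. d=3, r=15), B1=F (e.g. d=3, r=4), B2=S (e.g. d=3, r=4), B2=E (e.g. d=3, r=7)
Answer: B3=T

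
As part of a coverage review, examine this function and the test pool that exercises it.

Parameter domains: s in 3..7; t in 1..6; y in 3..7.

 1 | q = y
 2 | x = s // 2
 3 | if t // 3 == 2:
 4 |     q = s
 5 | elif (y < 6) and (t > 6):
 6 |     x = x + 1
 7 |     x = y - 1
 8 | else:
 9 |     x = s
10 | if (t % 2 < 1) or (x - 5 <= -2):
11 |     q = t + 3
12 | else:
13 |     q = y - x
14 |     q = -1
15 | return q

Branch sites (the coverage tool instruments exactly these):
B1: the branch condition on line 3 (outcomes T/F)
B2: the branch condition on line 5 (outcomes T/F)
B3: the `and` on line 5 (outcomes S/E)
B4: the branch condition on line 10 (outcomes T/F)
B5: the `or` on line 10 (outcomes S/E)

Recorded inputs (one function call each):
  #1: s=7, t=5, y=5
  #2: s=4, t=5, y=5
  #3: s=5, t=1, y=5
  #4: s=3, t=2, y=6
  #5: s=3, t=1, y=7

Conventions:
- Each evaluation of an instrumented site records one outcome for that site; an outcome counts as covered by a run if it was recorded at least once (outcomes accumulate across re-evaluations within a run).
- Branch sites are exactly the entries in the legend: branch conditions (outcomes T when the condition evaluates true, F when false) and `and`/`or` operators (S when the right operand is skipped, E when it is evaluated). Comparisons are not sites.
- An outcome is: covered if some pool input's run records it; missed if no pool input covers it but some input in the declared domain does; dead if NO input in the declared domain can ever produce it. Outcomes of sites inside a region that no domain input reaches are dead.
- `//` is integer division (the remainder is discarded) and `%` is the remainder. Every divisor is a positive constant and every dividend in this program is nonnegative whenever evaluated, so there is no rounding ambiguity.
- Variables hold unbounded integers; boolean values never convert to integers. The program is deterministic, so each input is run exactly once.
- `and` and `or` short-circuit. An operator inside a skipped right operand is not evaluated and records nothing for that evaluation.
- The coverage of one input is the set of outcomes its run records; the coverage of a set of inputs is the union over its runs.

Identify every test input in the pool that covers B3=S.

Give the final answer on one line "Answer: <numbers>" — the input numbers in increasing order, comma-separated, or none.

input #1 (s=7, t=5, y=5): misses B3=S
input #2 (s=4, t=5, y=5): misses B3=S
input #3 (s=5, t=1, y=5): misses B3=S
input #4 (s=3, t=2, y=6): covers B3=S
input #5 (s=3, t=1, y=7): covers B3=S

Answer: 4, 5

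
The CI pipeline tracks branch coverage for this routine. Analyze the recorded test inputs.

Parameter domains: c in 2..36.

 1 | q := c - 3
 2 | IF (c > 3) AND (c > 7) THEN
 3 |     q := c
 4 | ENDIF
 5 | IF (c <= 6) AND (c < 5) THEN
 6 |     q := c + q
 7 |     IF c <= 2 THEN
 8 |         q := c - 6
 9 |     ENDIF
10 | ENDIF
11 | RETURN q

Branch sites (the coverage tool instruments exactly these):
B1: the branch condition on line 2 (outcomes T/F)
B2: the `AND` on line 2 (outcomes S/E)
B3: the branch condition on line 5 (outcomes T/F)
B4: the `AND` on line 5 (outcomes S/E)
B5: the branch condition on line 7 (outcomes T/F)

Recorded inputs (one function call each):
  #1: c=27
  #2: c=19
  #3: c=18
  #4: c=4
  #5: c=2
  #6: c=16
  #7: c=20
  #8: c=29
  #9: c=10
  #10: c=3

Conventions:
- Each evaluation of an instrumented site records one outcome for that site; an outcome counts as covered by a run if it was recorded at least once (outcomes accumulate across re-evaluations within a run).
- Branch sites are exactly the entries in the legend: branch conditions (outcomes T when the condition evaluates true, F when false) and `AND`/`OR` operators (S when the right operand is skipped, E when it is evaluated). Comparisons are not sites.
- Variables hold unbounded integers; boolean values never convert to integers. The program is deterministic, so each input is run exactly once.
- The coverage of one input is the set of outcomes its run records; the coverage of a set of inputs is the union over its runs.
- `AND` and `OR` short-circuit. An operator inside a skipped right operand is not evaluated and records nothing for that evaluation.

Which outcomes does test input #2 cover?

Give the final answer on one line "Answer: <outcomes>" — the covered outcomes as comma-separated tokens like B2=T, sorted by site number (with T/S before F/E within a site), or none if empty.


Running input #2 (c=19), event by event:
  B2->E, B1->T, B4->S, B3->F
as a set, this run covers: B1=T, B2=E, B3=F, B4=S
Answer: B1=T, B2=E, B3=F, B4=S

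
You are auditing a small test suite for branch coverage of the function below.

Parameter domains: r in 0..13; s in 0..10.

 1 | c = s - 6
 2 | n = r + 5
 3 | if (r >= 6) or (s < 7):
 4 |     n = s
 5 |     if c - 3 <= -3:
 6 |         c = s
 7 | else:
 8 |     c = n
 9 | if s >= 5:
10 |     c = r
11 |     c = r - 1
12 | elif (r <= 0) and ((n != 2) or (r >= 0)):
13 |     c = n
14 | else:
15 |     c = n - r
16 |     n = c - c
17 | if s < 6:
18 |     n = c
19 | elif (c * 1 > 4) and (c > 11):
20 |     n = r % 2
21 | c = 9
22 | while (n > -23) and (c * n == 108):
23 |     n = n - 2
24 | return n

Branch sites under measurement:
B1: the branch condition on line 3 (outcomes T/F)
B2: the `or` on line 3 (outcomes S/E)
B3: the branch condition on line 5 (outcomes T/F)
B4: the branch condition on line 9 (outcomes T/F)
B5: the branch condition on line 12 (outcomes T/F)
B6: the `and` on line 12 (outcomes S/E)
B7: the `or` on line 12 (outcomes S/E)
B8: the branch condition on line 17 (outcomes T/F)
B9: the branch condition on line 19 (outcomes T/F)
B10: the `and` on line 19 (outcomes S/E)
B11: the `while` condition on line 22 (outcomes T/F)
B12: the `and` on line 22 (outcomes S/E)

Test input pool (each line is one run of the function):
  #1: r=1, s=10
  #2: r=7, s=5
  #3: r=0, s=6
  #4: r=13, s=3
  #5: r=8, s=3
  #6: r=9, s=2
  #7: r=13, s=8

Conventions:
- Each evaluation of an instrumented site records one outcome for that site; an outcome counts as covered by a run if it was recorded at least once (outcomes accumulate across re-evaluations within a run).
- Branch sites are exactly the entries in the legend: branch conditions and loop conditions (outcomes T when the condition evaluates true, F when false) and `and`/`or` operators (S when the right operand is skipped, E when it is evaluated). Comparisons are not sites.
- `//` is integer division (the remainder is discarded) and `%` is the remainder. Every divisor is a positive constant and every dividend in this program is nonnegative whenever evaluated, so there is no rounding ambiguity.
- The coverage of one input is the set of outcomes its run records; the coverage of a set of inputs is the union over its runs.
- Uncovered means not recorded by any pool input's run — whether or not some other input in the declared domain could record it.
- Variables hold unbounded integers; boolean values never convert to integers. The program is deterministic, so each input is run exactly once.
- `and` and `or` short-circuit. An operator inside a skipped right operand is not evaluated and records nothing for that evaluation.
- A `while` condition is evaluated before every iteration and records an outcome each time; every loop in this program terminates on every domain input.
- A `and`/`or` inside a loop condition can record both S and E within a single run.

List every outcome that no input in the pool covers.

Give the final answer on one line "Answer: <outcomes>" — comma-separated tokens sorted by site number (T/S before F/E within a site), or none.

run #1 (r=1, s=10) records B1=F, B2=E, B4=T, B8=F, B9=F, B10=S, B11=F, B12=E
run #2 (r=7, s=5) records B1=T, B2=S, B3=T, B4=T, B8=T, B11=F, B12=E
run #3 (r=0, s=6) records B1=T, B2=E, B3=T, B4=T, B8=F, B9=F, B10=S, B11=F, B12=E
run #4 (r=13, s=3) records B1=T, B2=S, B3=T, B4=F, B5=F, B6=S, B8=T, B11=F, B12=E
run #5 (r=8, s=3) records B1=T, B2=S, B3=T, B4=F, B5=F, B6=S, B8=T, B11=F, B12=E
run #6 (r=9, s=2) records B1=T, B2=S, B3=T, B4=F, B5=F, B6=S, B8=T, B11=F, B12=E
run #7 (r=13, s=8) records B1=T, B2=S, B3=F, B4=T, B8=F, B9=T, B10=E, B11=F, B12=E
union over the pool: B1=T, B1=F, B2=S, B2=E, B3=T, B3=F, B4=T, B4=F, B5=F, B6=S, B8=T, B8=F, B9=T, B9=F, B10=S, B10=E, B11=F, B12=E
uncovered (6 of 24): B5=T, B6=E, B7=S, B7=E, B11=T, B12=S

Answer: B5=T, B6=E, B7=S, B7=E, B11=T, B12=S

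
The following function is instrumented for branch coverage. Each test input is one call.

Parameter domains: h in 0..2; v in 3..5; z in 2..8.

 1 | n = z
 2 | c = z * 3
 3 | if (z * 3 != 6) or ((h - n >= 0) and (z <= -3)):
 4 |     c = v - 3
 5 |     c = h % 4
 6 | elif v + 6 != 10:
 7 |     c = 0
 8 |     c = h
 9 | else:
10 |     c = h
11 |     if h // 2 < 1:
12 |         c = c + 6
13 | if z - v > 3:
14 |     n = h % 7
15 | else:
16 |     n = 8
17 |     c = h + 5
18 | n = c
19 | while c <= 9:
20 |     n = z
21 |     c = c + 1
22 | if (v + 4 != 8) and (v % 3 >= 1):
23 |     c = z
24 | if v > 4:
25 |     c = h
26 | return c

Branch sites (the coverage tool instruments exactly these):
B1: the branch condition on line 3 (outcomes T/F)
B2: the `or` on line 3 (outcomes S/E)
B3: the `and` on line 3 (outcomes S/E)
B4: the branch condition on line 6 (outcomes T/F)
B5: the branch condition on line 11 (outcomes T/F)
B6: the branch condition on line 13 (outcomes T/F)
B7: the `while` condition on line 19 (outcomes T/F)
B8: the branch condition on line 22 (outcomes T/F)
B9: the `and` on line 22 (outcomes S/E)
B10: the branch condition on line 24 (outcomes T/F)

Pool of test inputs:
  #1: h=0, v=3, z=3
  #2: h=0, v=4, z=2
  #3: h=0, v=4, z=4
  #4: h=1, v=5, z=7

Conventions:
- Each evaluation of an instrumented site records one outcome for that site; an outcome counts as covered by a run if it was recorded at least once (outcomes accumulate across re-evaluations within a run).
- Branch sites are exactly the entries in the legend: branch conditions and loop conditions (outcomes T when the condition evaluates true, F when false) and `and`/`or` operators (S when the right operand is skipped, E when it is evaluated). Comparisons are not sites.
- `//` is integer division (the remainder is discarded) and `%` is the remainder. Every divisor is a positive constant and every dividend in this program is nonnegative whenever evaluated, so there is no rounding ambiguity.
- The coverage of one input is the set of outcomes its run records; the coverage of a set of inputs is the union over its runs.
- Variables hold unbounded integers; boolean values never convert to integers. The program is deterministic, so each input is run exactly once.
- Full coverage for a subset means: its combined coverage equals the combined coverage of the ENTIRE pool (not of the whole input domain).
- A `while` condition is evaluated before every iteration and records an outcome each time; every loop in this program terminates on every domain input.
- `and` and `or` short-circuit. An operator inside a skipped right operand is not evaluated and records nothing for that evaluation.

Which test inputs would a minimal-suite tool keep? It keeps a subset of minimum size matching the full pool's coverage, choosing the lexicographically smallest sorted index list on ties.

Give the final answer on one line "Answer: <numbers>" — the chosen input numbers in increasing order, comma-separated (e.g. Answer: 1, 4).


input #1, h=0, v=3, z=3: events B2->S, B1->T, B6->F, B7->T, B7->T, B7->T, B7->T, B7->T, B7->F, B9->E, B8->F, B10->F; outcomes B1=T, B2=S, B6=F, B7=T, B7=F, B8=F, B9=E, B10=F
input #2, h=0, v=4, z=2: events B2->E, B3->S, B1->F, B4->F, B5->T, B6->F, B7->T, B7->T, B7->T, B7->T, B7->T, B7->F, B9->S, B8->F, ...; outcomes B1=F, B2=E, B3=S, B4=F, B5=T, B6=F, B7=T, B7=F, B8=F, B9=S, B10=F
input #3, h=0, v=4, z=4: events B2->S, B1->T, B6->F, B7->T, B7->T, B7->T, B7->T, B7->T, B7->F, B9->S, B8->F, B10->F; outcomes B1=T, B2=S, B6=F, B7=T, B7=F, B8=F, B9=S, B10=F
input #4, h=1, v=5, z=7: events B2->S, B1->T, B6->F, B7->T, B7->T, B7->T, B7->T, B7->F, B9->E, B8->T, B10->T; outcomes B1=T, B2=S, B6=F, B7=T, B7=F, B8=T, B9=E, B10=T
the full pool covers 16 outcomes: B1=T, B1=F, B2=S, B2=E, B3=S, B4=F, B5=T, B6=F, B7=T, B7=F, B8=T, B8=F, B9=S, B9=E, B10=T, B10=F
checked all size-1 subsets: none covers 16 outcomes (max 11/16)
the canonical winner is {2, 4}: size 2, full 16-outcome coverage, earliest index list among size-2 covers
Answer: 2, 4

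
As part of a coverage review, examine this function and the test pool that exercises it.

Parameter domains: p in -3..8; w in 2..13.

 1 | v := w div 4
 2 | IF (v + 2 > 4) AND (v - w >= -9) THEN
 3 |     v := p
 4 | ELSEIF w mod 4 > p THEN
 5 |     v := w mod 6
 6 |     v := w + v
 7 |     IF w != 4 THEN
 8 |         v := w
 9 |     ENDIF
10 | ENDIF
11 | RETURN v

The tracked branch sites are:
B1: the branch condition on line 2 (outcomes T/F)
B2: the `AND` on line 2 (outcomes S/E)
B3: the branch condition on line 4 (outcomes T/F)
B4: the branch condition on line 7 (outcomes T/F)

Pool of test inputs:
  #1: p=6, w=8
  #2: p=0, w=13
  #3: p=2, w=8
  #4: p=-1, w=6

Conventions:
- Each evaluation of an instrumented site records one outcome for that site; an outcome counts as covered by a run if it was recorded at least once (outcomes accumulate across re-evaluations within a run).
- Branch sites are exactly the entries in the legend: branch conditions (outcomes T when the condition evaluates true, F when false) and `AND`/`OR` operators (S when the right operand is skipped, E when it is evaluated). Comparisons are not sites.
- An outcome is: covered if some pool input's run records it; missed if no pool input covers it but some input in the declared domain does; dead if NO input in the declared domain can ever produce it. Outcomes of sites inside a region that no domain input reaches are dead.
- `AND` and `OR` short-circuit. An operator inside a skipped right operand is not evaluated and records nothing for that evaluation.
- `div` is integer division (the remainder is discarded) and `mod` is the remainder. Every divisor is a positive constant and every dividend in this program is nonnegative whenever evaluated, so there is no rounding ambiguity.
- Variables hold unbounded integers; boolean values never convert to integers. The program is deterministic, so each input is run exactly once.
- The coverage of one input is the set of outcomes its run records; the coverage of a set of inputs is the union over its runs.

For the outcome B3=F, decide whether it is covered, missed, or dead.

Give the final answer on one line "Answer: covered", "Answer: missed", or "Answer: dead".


B3=F is recorded by pool input(s) 1, 3 -> covered
Answer: covered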